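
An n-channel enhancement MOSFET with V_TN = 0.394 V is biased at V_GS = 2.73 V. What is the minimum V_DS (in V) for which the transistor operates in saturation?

The boundary between triode and saturation is V_DS = V_GS − V_TN = V_ov.
V_ov = 2.73 − 0.394 = 2.34 V.

V_DS,sat = 2.34 V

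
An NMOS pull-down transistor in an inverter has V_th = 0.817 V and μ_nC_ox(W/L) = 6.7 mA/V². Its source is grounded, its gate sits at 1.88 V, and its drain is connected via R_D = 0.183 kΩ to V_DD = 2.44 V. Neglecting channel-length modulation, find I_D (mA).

V_GS = V_G = 1.88 V, so V_ov = 1.88 − 0.817 = 1.06 V.
Assume saturation: I_D = ½ k_n V_ov² = 0.5 × 6.7 × 1.06² = 3.79 mA, giving V_DS = V_DD − I_D R_D = 2.44 − 3.79 × 0.183 = 1.75 V.
V_DS = 1.75 V ≥ V_ov = 1.06 V, confirming saturation.

I_D = 3.79 mA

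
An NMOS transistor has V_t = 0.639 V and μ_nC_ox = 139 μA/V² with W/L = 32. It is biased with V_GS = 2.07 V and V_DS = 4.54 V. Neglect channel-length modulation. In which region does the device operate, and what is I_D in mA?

k_n = μ_nC_ox · (W/L) = 4.448 mA/V².
V_ov = V_GS − V_t = 2.07 − 0.639 = 1.43 V.
Since V_DS = 4.54 V ≥ V_ov = 1.43 V, the device is in saturation.
I_D = ½ k_n V_ov² = 0.5 × 4.448 × 1.43² = 4.55 mA.

Saturation; I_D = 4.55 mA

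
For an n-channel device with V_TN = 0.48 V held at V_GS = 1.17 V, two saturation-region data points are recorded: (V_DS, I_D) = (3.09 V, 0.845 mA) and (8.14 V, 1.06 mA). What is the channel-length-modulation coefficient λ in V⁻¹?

With V_GS fixed, I_D ∝ (1 + λ V_DS) in saturation, so I_D2/I_D1 = (1 + λ V_DS2)/(1 + λ V_DS1).
1.06/0.845 = 1.254 = (1 + 8.14 λ)/(1 + 3.09 λ).
Solving: λ (I_D1 V_DS2 − I_D2 V_DS1) = I_D2 − I_D1, so λ = (1.06 − 0.845) / (0.845 × 8.14 − 1.06 × 3.09) = 0.215 / 3.6 = 0.0597 V⁻¹.

λ = 0.0597 V⁻¹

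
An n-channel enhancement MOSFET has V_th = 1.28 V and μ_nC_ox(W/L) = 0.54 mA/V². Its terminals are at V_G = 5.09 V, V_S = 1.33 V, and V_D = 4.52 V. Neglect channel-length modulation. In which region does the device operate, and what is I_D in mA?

Saturation; I_D = 1.66 mA

V_GS = V_G − V_S = 5.09 − 1.33 = 3.76 V; V_DS = V_D − V_S = 4.52 − 1.33 = 3.19 V.
V_ov = V_GS − V_th = 3.76 − 1.28 = 2.48 V.
Since V_DS = 3.19 V ≥ V_ov = 2.48 V, the device is in saturation.
I_D = ½ k_n V_ov² = 0.5 × 0.54 × 2.48² = 1.66 mA.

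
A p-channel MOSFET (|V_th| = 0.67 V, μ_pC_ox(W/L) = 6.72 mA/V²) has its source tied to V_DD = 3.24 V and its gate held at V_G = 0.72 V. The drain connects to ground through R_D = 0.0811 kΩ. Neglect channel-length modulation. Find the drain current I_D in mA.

I_D = 11.5 mA

V_SG = V_DD − V_G = 3.24 − 0.72 = 2.52 V, so V_ov = 2.52 − 0.67 = 1.85 V.
Assume saturation: I_D = ½ k_p V_ov² = 0.5 × 6.72 × 1.85² = 11.5 mA, giving V_SD = V_DD − I_D R_D = 3.24 − 11.5 × 0.0811 = 2.31 V.
V_SD = 2.31 V ≥ V_ov = 1.85 V, confirming saturation.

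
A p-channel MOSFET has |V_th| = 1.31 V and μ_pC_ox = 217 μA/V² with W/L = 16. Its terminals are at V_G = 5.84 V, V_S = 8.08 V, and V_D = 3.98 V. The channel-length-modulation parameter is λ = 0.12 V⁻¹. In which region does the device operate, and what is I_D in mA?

V_SG = V_S − V_G = 8.08 − 5.84 = 2.24 V; V_SD = V_S − V_D = 8.08 − 3.98 = 4.1 V.
k_p = μ_pC_ox · (W/L) = 3.472 mA/V².
V_ov = V_SG − |V_th| = 2.24 − 1.31 = 0.93 V.
Since V_SD = 4.1 V ≥ V_ov = 0.93 V, the device is in saturation.
I_D = ½ k_p V_ov² (1 + λ V_SD) = 0.5 × 3.472 × 0.93² × (1 + 0.12 × 4.1) = 2.24 mA.

Saturation; I_D = 2.24 mA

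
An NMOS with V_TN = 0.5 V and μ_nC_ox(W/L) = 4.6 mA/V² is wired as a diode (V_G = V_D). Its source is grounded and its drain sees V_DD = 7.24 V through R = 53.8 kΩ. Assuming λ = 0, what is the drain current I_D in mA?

With gate tied to drain, V_GS = V_DS ≥ V_GS − V_TN, so the device is in saturation.
KCL at the drain: ½ k_n (V_GS − V_TN)² = (V_DD − V_GS)/R.
Let x = V_GS − 0.5. Then 124 x² + x − 6.74 = 0, giving x = 0.229 V (positive root), so V_GS = 0.729 V.
I_D = (V_DD − V_GS)/R = (7.24 − 0.729) / 53.8 = 0.121 mA.

I_D = 0.121 mA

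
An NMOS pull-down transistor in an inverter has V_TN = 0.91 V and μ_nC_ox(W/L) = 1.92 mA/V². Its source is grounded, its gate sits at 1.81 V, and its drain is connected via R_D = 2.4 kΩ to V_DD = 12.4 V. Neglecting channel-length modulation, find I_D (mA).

I_D = 0.778 mA

V_GS = V_G = 1.81 V, so V_ov = 1.81 − 0.91 = 0.9 V.
Assume saturation: I_D = ½ k_n V_ov² = 0.5 × 1.92 × 0.9² = 0.778 mA, giving V_DS = V_DD − I_D R_D = 12.4 − 0.778 × 2.4 = 10.5 V.
V_DS = 10.5 V ≥ V_ov = 0.9 V, confirming saturation.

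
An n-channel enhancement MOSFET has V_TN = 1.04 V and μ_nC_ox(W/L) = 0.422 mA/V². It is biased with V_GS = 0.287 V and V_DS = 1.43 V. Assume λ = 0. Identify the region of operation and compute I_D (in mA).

Cutoff; I_D = 0 mA

V_GS = 0.287 V < V_TN = 1.04 V, so the transistor is in cutoff.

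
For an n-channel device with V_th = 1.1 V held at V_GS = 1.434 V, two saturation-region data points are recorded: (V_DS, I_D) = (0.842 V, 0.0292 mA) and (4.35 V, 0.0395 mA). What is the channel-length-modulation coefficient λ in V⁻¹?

λ = 0.110 V⁻¹

With V_GS fixed, I_D ∝ (1 + λ V_DS) in saturation, so I_D2/I_D1 = (1 + λ V_DS2)/(1 + λ V_DS1).
0.0395/0.0292 = 1.353 = (1 + 4.35 λ)/(1 + 0.842 λ).
Solving: λ (I_D1 V_DS2 − I_D2 V_DS1) = I_D2 − I_D1, so λ = (0.0395 − 0.0292) / (0.0292 × 4.35 − 0.0395 × 0.842) = 0.0103 / 0.0938 = 0.11 V⁻¹.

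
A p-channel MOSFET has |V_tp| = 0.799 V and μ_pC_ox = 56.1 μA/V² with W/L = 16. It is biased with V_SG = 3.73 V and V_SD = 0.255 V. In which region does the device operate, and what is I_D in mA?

Triode; I_D = 0.642 mA

k_p = μ_pC_ox · (W/L) = 0.8976 mA/V².
V_ov = V_SG − |V_tp| = 3.73 − 0.799 = 2.93 V.
Since V_SD = 0.255 V < V_ov = 2.93 V, the device is in the triode region.
I_D = k_p [V_ov · V_SD − ½ V_SD²] = 0.8976 × [2.93 × 0.255 − 0.5 × 0.255²] = 0.642 mA.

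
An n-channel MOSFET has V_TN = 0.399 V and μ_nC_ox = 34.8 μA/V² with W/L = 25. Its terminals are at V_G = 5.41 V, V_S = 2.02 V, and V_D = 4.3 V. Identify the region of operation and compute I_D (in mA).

Triode; I_D = 3.67 mA

V_GS = V_G − V_S = 5.41 − 2.02 = 3.39 V; V_DS = V_D − V_S = 4.3 − 2.02 = 2.28 V.
k_n = μ_nC_ox · (W/L) = 0.87 mA/V².
V_ov = V_GS − V_TN = 3.39 − 0.399 = 2.99 V.
Since V_DS = 2.28 V < V_ov = 2.99 V, the device is in the triode region.
I_D = k_n [V_ov · V_DS − ½ V_DS²] = 0.87 × [2.99 × 2.28 − 0.5 × 2.28²] = 3.67 mA.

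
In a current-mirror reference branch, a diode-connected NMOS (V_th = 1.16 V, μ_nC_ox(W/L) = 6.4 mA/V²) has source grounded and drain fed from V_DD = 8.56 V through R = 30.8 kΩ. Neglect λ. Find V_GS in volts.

With gate tied to drain, V_GS = V_DS ≥ V_GS − V_th, so the device is in saturation.
KCL at the drain: ½ k_n (V_GS − V_th)² = (V_DD − V_GS)/R.
Let x = V_GS − 1.16. Then 98.6 x² + x − 7.4 = 0, giving x = 0.269 V (positive root), so V_GS = 1.43 V.
I_D = (V_DD − V_GS)/R = (8.56 − 1.43) / 30.8 = 0.232 mA.

V_GS = 1.43 V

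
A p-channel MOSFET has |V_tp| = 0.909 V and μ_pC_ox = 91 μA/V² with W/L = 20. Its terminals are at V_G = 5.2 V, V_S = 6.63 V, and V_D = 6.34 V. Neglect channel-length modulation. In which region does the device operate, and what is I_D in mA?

Triode; I_D = 0.198 mA

V_SG = V_S − V_G = 6.63 − 5.2 = 1.43 V; V_SD = V_S − V_D = 6.63 − 6.34 = 0.29 V.
k_p = μ_pC_ox · (W/L) = 1.82 mA/V².
V_ov = V_SG − |V_tp| = 1.43 − 0.909 = 0.521 V.
Since V_SD = 0.29 V < V_ov = 0.521 V, the device is in the triode region.
I_D = k_p [V_ov · V_SD − ½ V_SD²] = 1.82 × [0.521 × 0.29 − 0.5 × 0.29²] = 0.198 mA.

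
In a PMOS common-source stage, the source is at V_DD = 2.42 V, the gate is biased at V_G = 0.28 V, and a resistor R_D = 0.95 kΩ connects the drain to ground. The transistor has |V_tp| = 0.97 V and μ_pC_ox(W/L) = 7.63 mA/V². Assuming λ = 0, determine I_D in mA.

V_SG = V_DD − V_G = 2.42 − 0.28 = 2.14 V, so V_ov = 2.14 − 0.97 = 1.17 V.
Assume saturation: I_D = ½ k_p V_ov² = 0.5 × 7.63 × 1.17² = 5.22 mA, giving V_SD = V_DD − I_D R_D = 2.42 − 5.22 × 0.95 = -2.54 V.
But -2.54 V < V_ov = 1.17 V, so the device is actually in triode.
In triode I_D = k_p[V_ov V_SD − ½ V_SD²] and I_D = (V_DD − V_SD)/R_D. Equating: 3.62 V_SD² − 9.481 V_SD + 2.42 = 0, giving V_SD = 0.287 V (the root below V_ov).
I_D = (2.42 − 0.287) / 0.95 = 2.25 mA.

I_D = 2.25 mA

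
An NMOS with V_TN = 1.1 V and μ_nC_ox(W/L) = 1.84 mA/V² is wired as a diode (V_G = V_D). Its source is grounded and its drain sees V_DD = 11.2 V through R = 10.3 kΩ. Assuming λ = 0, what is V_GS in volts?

V_GS = 2.08 V

With gate tied to drain, V_GS = V_DS ≥ V_GS − V_TN, so the device is in saturation.
KCL at the drain: ½ k_n (V_GS − V_TN)² = (V_DD − V_GS)/R.
Let x = V_GS − 1.1. Then 9.48 x² + x − 10.1 = 0, giving x = 0.981 V (positive root), so V_GS = 2.08 V.
I_D = (V_DD − V_GS)/R = (11.2 − 2.08) / 10.3 = 0.885 mA.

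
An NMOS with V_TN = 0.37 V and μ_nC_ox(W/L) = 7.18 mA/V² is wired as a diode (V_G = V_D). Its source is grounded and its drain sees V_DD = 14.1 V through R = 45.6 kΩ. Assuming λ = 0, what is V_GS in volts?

With gate tied to drain, V_GS = V_DS ≥ V_GS − V_TN, so the device is in saturation.
KCL at the drain: ½ k_n (V_GS − V_TN)² = (V_DD − V_GS)/R.
Let x = V_GS − 0.37. Then 164 x² + x − 13.73 = 0, giving x = 0.287 V (positive root), so V_GS = 0.657 V.
I_D = (V_DD − V_GS)/R = (14.1 − 0.657) / 45.6 = 0.295 mA.

V_GS = 0.657 V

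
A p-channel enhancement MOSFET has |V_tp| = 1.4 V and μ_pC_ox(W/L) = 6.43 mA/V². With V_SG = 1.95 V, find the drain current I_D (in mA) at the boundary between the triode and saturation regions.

I_D = 0.973 mA

At the boundary V_SD = V_ov = V_SG − |V_tp| = 1.95 − 1.4 = 0.55 V.
I_D = ½ k_p V_ov² = 0.5 × 6.43 × 0.55² = 0.973 mA.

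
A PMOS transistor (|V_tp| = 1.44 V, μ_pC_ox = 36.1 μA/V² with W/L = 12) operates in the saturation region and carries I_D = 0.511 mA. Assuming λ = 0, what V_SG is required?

V_SG = 2.98 V

k_p = μ_pC_ox · (W/L) = 0.4332 mA/V².
In saturation I_D = ½ k_p (V_SG − |V_tp|)², so V_SG − |V_tp| = √(2 I_D / k_p) = √(2 × 0.511 / 0.4332) = 1.54 V.
V_SG = 1.44 + 1.54 = 2.98 V.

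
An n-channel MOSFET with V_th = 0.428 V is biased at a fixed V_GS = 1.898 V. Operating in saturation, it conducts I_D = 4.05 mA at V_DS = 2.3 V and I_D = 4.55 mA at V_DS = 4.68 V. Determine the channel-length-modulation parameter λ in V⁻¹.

With V_GS fixed, I_D ∝ (1 + λ V_DS) in saturation, so I_D2/I_D1 = (1 + λ V_DS2)/(1 + λ V_DS1).
4.55/4.05 = 1.123 = (1 + 4.68 λ)/(1 + 2.3 λ).
Solving: λ (I_D1 V_DS2 − I_D2 V_DS1) = I_D2 − I_D1, so λ = (4.55 − 4.05) / (4.05 × 4.68 − 4.55 × 2.3) = 0.5 / 8.49 = 0.0589 V⁻¹.

λ = 0.0589 V⁻¹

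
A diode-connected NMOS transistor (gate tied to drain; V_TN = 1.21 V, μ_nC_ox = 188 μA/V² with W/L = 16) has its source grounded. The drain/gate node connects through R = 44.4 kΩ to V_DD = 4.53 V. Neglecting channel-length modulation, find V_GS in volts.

V_GS = 1.43 V

With gate tied to drain, V_GS = V_DS ≥ V_GS − V_TN, so the device is in saturation.
k_n = μ_nC_ox · (W/L) = 3.008 mA/V².
KCL at the drain: ½ k_n (V_GS − V_TN)² = (V_DD − V_GS)/R.
Let x = V_GS − 1.21. Then 66.8 x² + x − 3.32 = 0, giving x = 0.216 V (positive root), so V_GS = 1.43 V.
I_D = (V_DD − V_GS)/R = (4.53 − 1.43) / 44.4 = 0.0699 mA.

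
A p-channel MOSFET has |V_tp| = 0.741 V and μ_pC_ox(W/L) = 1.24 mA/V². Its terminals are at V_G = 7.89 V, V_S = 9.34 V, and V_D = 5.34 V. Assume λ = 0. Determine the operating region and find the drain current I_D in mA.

V_SG = V_S − V_G = 9.34 − 7.89 = 1.45 V; V_SD = V_S − V_D = 9.34 − 5.34 = 4 V.
V_ov = V_SG − |V_tp| = 1.45 − 0.741 = 0.709 V.
Since V_SD = 4 V ≥ V_ov = 0.709 V, the device is in saturation.
I_D = ½ k_p V_ov² = 0.5 × 1.24 × 0.709² = 0.312 mA.

Saturation; I_D = 0.312 mA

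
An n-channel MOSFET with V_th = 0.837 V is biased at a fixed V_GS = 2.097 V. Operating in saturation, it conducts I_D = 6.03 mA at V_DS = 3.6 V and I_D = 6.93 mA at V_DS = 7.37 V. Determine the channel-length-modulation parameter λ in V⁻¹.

λ = 0.0462 V⁻¹

With V_GS fixed, I_D ∝ (1 + λ V_DS) in saturation, so I_D2/I_D1 = (1 + λ V_DS2)/(1 + λ V_DS1).
6.93/6.03 = 1.149 = (1 + 7.37 λ)/(1 + 3.6 λ).
Solving: λ (I_D1 V_DS2 − I_D2 V_DS1) = I_D2 − I_D1, so λ = (6.93 − 6.03) / (6.03 × 7.37 − 6.93 × 3.6) = 0.9 / 19.5 = 0.0462 V⁻¹.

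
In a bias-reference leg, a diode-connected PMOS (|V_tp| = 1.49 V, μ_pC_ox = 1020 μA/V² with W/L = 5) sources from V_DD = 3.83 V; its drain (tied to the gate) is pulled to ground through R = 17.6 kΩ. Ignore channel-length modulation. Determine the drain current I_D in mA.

With gate tied to drain, V_SG = V_SD ≥ V_SG − |V_tp|, so the device is in saturation.
k_p = μ_pC_ox · (W/L) = 5.1 mA/V².
KCL at the drain: ½ k_p (V_SG − |V_tp|)² = (V_DD − V_SG)/R.
Let x = V_SG − 1.49. Then 44.9 x² + x − 2.34 = 0, giving x = 0.217 V (positive root), so V_SG = 1.71 V.
I_D = (V_DD − V_SG)/R = (3.83 − 1.71) / 17.6 = 0.121 mA.

I_D = 0.121 mA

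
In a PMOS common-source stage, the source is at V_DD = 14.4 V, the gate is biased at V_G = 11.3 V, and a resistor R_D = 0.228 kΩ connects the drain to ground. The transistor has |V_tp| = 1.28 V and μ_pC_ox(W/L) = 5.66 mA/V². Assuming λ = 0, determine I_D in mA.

I_D = 9.37 mA

V_SG = V_DD − V_G = 14.4 − 11.3 = 3.1 V, so V_ov = 3.1 − 1.28 = 1.82 V.
Assume saturation: I_D = ½ k_p V_ov² = 0.5 × 5.66 × 1.82² = 9.37 mA, giving V_SD = V_DD − I_D R_D = 14.4 − 9.37 × 0.228 = 12.3 V.
V_SD = 12.3 V ≥ V_ov = 1.82 V, confirming saturation.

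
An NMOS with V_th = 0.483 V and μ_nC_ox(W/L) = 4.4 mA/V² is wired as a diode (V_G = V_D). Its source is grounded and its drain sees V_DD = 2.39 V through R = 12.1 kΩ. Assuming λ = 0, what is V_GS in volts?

V_GS = 0.733 V

With gate tied to drain, V_GS = V_DS ≥ V_GS − V_th, so the device is in saturation.
KCL at the drain: ½ k_n (V_GS − V_th)² = (V_DD − V_GS)/R.
Let x = V_GS − 0.483. Then 26.6 x² + x − 1.907 = 0, giving x = 0.25 V (positive root), so V_GS = 0.733 V.
I_D = (V_DD − V_GS)/R = (2.39 − 0.733) / 12.1 = 0.137 mA.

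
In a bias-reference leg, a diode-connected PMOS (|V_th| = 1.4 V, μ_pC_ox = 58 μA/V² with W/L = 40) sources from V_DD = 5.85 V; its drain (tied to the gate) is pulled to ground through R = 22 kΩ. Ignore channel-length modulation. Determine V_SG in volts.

V_SG = 1.80 V

With gate tied to drain, V_SG = V_SD ≥ V_SG − |V_th|, so the device is in saturation.
k_p = μ_pC_ox · (W/L) = 2.32 mA/V².
KCL at the drain: ½ k_p (V_SG − |V_th|)² = (V_DD − V_SG)/R.
Let x = V_SG − 1.4. Then 25.5 x² + x − 4.45 = 0, giving x = 0.398 V (positive root), so V_SG = 1.8 V.
I_D = (V_DD − V_SG)/R = (5.85 − 1.8) / 22 = 0.184 mA.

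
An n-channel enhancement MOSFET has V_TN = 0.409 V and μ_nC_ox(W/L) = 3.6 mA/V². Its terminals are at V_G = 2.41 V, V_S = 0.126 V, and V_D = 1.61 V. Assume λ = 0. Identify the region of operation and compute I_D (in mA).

Triode; I_D = 6.05 mA

V_GS = V_G − V_S = 2.41 − 0.126 = 2.28 V; V_DS = V_D − V_S = 1.61 − 0.126 = 1.48 V.
V_ov = V_GS − V_TN = 2.28 − 0.409 = 1.88 V.
Since V_DS = 1.48 V < V_ov = 1.88 V, the device is in the triode region.
I_D = k_n [V_ov · V_DS − ½ V_DS²] = 3.6 × [1.88 × 1.48 − 0.5 × 1.48²] = 6.05 mA.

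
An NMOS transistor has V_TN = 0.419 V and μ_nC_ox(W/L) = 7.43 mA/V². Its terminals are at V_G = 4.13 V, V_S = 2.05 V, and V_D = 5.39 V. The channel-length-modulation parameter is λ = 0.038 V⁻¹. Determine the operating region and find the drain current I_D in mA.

V_GS = V_G − V_S = 4.13 − 2.05 = 2.08 V; V_DS = V_D − V_S = 5.39 − 2.05 = 3.34 V.
V_ov = V_GS − V_TN = 2.08 − 0.419 = 1.66 V.
Since V_DS = 3.34 V ≥ V_ov = 1.66 V, the device is in saturation.
I_D = ½ k_n V_ov² (1 + λ V_DS) = 0.5 × 7.43 × 1.66² × (1 + 0.038 × 3.34) = 11.6 mA.

Saturation; I_D = 11.6 mA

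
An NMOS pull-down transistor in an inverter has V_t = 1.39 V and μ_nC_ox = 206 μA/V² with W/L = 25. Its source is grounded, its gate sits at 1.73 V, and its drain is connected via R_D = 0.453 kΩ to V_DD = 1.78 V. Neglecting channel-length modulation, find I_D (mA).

I_D = 0.298 mA

V_GS = V_G = 1.73 V, so V_ov = 1.73 − 1.39 = 0.34 V.
k_n = μ_nC_ox · (W/L) = 5.15 mA/V².
Assume saturation: I_D = ½ k_n V_ov² = 0.5 × 5.15 × 0.34² = 0.298 mA, giving V_DS = V_DD − I_D R_D = 1.78 − 0.298 × 0.453 = 1.65 V.
V_DS = 1.65 V ≥ V_ov = 0.34 V, confirming saturation.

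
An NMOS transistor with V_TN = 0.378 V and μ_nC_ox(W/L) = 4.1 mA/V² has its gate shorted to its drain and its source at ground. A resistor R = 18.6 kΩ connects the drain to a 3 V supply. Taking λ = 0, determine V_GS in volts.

With gate tied to drain, V_GS = V_DS ≥ V_GS − V_TN, so the device is in saturation.
KCL at the drain: ½ k_n (V_GS − V_TN)² = (V_DD − V_GS)/R.
Let x = V_GS − 0.378. Then 38.1 x² + x − 2.622 = 0, giving x = 0.249 V (positive root), so V_GS = 0.627 V.
I_D = (V_DD − V_GS)/R = (3 − 0.627) / 18.6 = 0.128 mA.

V_GS = 0.627 V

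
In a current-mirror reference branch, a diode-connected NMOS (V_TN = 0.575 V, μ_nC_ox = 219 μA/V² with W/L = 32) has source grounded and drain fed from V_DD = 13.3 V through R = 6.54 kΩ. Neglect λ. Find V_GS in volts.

With gate tied to drain, V_GS = V_DS ≥ V_GS − V_TN, so the device is in saturation.
k_n = μ_nC_ox · (W/L) = 7.008 mA/V².
KCL at the drain: ½ k_n (V_GS − V_TN)² = (V_DD − V_GS)/R.
Let x = V_GS − 0.575. Then 22.9 x² + x − 12.73 = 0, giving x = 0.724 V (positive root), so V_GS = 1.3 V.
I_D = (V_DD − V_GS)/R = (13.3 − 1.3) / 6.54 = 1.84 mA.

V_GS = 1.30 V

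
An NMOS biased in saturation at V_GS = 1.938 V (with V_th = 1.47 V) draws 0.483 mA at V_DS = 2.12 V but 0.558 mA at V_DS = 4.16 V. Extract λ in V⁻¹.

With V_GS fixed, I_D ∝ (1 + λ V_DS) in saturation, so I_D2/I_D1 = (1 + λ V_DS2)/(1 + λ V_DS1).
0.558/0.483 = 1.155 = (1 + 4.16 λ)/(1 + 2.12 λ).
Solving: λ (I_D1 V_DS2 − I_D2 V_DS1) = I_D2 − I_D1, so λ = (0.558 − 0.483) / (0.483 × 4.16 − 0.558 × 2.12) = 0.075 / 0.826 = 0.0908 V⁻¹.

λ = 0.0908 V⁻¹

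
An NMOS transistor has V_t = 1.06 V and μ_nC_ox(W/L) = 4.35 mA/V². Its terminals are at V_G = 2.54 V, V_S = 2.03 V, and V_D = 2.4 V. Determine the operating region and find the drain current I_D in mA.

Cutoff; I_D = 0 mA

V_GS = V_G − V_S = 2.54 − 2.03 = 0.51 V; V_DS = V_D − V_S = 2.4 − 2.03 = 0.37 V.
V_GS = 0.51 V < V_t = 1.06 V, so the transistor is in cutoff.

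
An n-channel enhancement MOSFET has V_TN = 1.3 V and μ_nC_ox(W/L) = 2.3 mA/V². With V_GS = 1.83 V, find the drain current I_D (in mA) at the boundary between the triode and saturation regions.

I_D = 0.323 mA

At the boundary V_DS = V_ov = V_GS − V_TN = 1.83 − 1.3 = 0.53 V.
I_D = ½ k_n V_ov² = 0.5 × 2.3 × 0.53² = 0.323 mA.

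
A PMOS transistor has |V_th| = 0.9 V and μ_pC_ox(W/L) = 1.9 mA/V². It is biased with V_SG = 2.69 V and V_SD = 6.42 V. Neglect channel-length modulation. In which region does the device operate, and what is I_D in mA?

Saturation; I_D = 3.04 mA

V_ov = V_SG − |V_th| = 2.69 − 0.9 = 1.79 V.
Since V_SD = 6.42 V ≥ V_ov = 1.79 V, the device is in saturation.
I_D = ½ k_p V_ov² = 0.5 × 1.9 × 1.79² = 3.04 mA.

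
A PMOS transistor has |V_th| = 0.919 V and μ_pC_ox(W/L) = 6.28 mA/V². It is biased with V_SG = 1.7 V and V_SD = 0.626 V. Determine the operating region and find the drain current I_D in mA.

Triode; I_D = 1.84 mA

V_ov = V_SG − |V_th| = 1.7 − 0.919 = 0.781 V.
Since V_SD = 0.626 V < V_ov = 0.781 V, the device is in the triode region.
I_D = k_p [V_ov · V_SD − ½ V_SD²] = 6.28 × [0.781 × 0.626 − 0.5 × 0.626²] = 1.84 mA.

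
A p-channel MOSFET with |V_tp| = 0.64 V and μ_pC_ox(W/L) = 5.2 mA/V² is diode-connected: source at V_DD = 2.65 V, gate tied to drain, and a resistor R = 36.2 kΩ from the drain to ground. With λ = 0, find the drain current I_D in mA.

I_D = 0.0516 mA

With gate tied to drain, V_SG = V_SD ≥ V_SG − |V_tp|, so the device is in saturation.
KCL at the drain: ½ k_p (V_SG − |V_tp|)² = (V_DD − V_SG)/R.
Let x = V_SG − 0.64. Then 94.1 x² + x − 2.01 = 0, giving x = 0.141 V (positive root), so V_SG = 0.781 V.
I_D = (V_DD − V_SG)/R = (2.65 − 0.781) / 36.2 = 0.0516 mA.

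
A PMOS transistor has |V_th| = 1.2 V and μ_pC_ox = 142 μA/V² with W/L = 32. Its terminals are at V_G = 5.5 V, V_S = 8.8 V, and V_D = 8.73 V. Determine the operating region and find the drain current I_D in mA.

Triode; I_D = 0.657 mA

V_SG = V_S − V_G = 8.8 − 5.5 = 3.3 V; V_SD = V_S − V_D = 8.8 − 8.73 = 0.07 V.
k_p = μ_pC_ox · (W/L) = 4.544 mA/V².
V_ov = V_SG − |V_th| = 3.3 − 1.2 = 2.1 V.
Since V_SD = 0.07 V < V_ov = 2.1 V, the device is in the triode region.
I_D = k_p [V_ov · V_SD − ½ V_SD²] = 4.544 × [2.1 × 0.07 − 0.5 × 0.07²] = 0.657 mA.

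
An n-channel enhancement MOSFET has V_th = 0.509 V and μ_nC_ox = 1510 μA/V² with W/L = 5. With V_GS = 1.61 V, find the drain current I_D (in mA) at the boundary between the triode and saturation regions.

I_D = 4.58 mA

At the boundary V_DS = V_ov = V_GS − V_th = 1.61 − 0.509 = 1.1 V.
k_n = μ_nC_ox · (W/L) = 7.55 mA/V².
I_D = ½ k_n V_ov² = 0.5 × 7.55 × 1.1² = 4.58 mA.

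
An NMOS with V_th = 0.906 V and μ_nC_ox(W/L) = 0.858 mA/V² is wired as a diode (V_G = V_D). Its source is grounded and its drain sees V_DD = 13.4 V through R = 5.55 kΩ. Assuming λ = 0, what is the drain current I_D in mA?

With gate tied to drain, V_GS = V_DS ≥ V_GS − V_th, so the device is in saturation.
KCL at the drain: ½ k_n (V_GS − V_th)² = (V_DD − V_GS)/R.
Let x = V_GS − 0.906. Then 2.38 x² + x − 12.49 = 0, giving x = 2.09 V (positive root), so V_GS = 3 V.
I_D = (V_DD − V_GS)/R = (13.4 − 3) / 5.55 = 1.87 mA.

I_D = 1.87 mA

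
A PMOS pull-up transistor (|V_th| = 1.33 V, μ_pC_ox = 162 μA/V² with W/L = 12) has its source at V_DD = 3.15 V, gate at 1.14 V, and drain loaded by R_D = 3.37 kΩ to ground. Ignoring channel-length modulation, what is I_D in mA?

V_SG = V_DD − V_G = 3.15 − 1.14 = 2.01 V, so V_ov = 2.01 − 1.33 = 0.68 V.
k_p = μ_pC_ox · (W/L) = 1.944 mA/V².
Assume saturation: I_D = ½ k_p V_ov² = 0.5 × 1.944 × 0.68² = 0.449 mA, giving V_SD = V_DD − I_D R_D = 3.15 − 0.449 × 3.37 = 1.64 V.
V_SD = 1.64 V ≥ V_ov = 0.68 V, confirming saturation.

I_D = 0.449 mA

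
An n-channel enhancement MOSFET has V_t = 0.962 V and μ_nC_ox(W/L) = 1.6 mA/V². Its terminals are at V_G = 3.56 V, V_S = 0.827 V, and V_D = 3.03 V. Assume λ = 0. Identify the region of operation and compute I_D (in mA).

Saturation; I_D = 2.51 mA

V_GS = V_G − V_S = 3.56 − 0.827 = 2.73 V; V_DS = V_D − V_S = 3.03 − 0.827 = 2.2 V.
V_ov = V_GS − V_t = 2.73 − 0.962 = 1.77 V.
Since V_DS = 2.2 V ≥ V_ov = 1.77 V, the device is in saturation.
I_D = ½ k_n V_ov² = 0.5 × 1.6 × 1.77² = 2.51 mA.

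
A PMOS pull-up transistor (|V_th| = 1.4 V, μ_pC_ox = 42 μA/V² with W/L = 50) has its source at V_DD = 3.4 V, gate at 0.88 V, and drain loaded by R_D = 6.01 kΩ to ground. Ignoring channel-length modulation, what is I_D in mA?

I_D = 0.524 mA

V_SG = V_DD − V_G = 3.4 − 0.88 = 2.52 V, so V_ov = 2.52 − 1.4 = 1.12 V.
k_p = μ_pC_ox · (W/L) = 2.1 mA/V².
Assume saturation: I_D = ½ k_p V_ov² = 0.5 × 2.1 × 1.12² = 1.32 mA, giving V_SD = V_DD − I_D R_D = 3.4 − 1.32 × 6.01 = -4.52 V.
But -4.52 V < V_ov = 1.12 V, so the device is actually in triode.
In triode I_D = k_p[V_ov V_SD − ½ V_SD²] and I_D = (V_DD − V_SD)/R_D. Equating: 6.31 V_SD² − 15.14 V_SD + 3.4 = 0, giving V_SD = 0.251 V (the root below V_ov).
I_D = (3.4 − 0.251) / 6.01 = 0.524 mA.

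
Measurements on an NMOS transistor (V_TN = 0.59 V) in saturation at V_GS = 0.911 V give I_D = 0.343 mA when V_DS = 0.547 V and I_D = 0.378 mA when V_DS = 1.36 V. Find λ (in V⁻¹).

λ = 0.135 V⁻¹

With V_GS fixed, I_D ∝ (1 + λ V_DS) in saturation, so I_D2/I_D1 = (1 + λ V_DS2)/(1 + λ V_DS1).
0.378/0.343 = 1.102 = (1 + 1.36 λ)/(1 + 0.547 λ).
Solving: λ (I_D1 V_DS2 − I_D2 V_DS1) = I_D2 − I_D1, so λ = (0.378 − 0.343) / (0.343 × 1.36 − 0.378 × 0.547) = 0.035 / 0.26 = 0.135 V⁻¹.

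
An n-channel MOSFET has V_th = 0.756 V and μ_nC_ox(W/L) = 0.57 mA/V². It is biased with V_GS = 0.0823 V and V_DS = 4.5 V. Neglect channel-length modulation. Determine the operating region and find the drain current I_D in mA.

V_GS = 0.0823 V < V_th = 0.756 V, so the transistor is in cutoff.

Cutoff; I_D = 0 mA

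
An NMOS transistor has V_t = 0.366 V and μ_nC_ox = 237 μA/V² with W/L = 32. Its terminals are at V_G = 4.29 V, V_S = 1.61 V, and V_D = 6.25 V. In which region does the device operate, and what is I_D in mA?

V_GS = V_G − V_S = 4.29 − 1.61 = 2.68 V; V_DS = V_D − V_S = 6.25 − 1.61 = 4.64 V.
k_n = μ_nC_ox · (W/L) = 7.584 mA/V².
V_ov = V_GS − V_t = 2.68 − 0.366 = 2.31 V.
Since V_DS = 4.64 V ≥ V_ov = 2.31 V, the device is in saturation.
I_D = ½ k_n V_ov² = 0.5 × 7.584 × 2.31² = 20.3 mA.

Saturation; I_D = 20.3 mA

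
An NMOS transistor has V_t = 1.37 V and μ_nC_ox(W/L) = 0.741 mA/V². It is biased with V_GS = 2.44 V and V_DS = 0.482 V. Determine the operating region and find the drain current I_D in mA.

Triode; I_D = 0.296 mA

V_ov = V_GS − V_t = 2.44 − 1.37 = 1.07 V.
Since V_DS = 0.482 V < V_ov = 1.07 V, the device is in the triode region.
I_D = k_n [V_ov · V_DS − ½ V_DS²] = 0.741 × [1.07 × 0.482 − 0.5 × 0.482²] = 0.296 mA.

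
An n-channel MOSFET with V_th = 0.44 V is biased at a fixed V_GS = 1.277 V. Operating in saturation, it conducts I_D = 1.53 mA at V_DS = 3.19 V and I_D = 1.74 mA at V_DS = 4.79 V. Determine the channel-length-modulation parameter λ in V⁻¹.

λ = 0.118 V⁻¹

With V_GS fixed, I_D ∝ (1 + λ V_DS) in saturation, so I_D2/I_D1 = (1 + λ V_DS2)/(1 + λ V_DS1).
1.74/1.53 = 1.137 = (1 + 4.79 λ)/(1 + 3.19 λ).
Solving: λ (I_D1 V_DS2 − I_D2 V_DS1) = I_D2 − I_D1, so λ = (1.74 − 1.53) / (1.53 × 4.79 − 1.74 × 3.19) = 0.21 / 1.78 = 0.118 V⁻¹.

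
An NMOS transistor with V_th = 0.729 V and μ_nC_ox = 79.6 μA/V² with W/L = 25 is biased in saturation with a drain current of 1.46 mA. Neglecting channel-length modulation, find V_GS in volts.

k_n = μ_nC_ox · (W/L) = 1.99 mA/V².
In saturation I_D = ½ k_n (V_GS − V_th)², so V_GS − V_th = √(2 I_D / k_n) = √(2 × 1.46 / 1.99) = 1.21 V.
V_GS = 0.729 + 1.21 = 1.94 V.

V_GS = 1.94 V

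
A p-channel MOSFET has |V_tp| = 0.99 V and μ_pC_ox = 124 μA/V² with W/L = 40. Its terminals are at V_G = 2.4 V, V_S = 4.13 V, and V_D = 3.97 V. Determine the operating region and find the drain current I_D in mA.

Triode; I_D = 0.524 mA

V_SG = V_S − V_G = 4.13 − 2.4 = 1.73 V; V_SD = V_S − V_D = 4.13 − 3.97 = 0.16 V.
k_p = μ_pC_ox · (W/L) = 4.96 mA/V².
V_ov = V_SG − |V_tp| = 1.73 − 0.99 = 0.74 V.
Since V_SD = 0.16 V < V_ov = 0.74 V, the device is in the triode region.
I_D = k_p [V_ov · V_SD − ½ V_SD²] = 4.96 × [0.74 × 0.16 − 0.5 × 0.16²] = 0.524 mA.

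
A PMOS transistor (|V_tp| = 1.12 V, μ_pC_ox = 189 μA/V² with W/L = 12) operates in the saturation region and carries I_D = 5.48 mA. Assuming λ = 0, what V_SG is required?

V_SG = 3.32 V

k_p = μ_pC_ox · (W/L) = 2.268 mA/V².
In saturation I_D = ½ k_p (V_SG − |V_tp|)², so V_SG − |V_tp| = √(2 I_D / k_p) = √(2 × 5.48 / 2.268) = 2.2 V.
V_SG = 1.12 + 2.2 = 3.32 V.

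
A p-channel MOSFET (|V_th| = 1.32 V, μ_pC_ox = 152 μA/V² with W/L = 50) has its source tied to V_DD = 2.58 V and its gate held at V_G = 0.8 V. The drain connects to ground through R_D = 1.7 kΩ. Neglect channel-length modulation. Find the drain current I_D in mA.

I_D = 0.804 mA

V_SG = V_DD − V_G = 2.58 − 0.8 = 1.78 V, so V_ov = 1.78 − 1.32 = 0.46 V.
k_p = μ_pC_ox · (W/L) = 7.6 mA/V².
Assume saturation: I_D = ½ k_p V_ov² = 0.5 × 7.6 × 0.46² = 0.804 mA, giving V_SD = V_DD − I_D R_D = 2.58 − 0.804 × 1.7 = 1.21 V.
V_SD = 1.21 V ≥ V_ov = 0.46 V, confirming saturation.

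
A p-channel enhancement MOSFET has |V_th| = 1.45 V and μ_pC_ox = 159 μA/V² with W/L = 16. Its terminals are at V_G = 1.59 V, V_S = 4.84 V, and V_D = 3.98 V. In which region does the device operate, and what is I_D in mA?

V_SG = V_S − V_G = 4.84 − 1.59 = 3.25 V; V_SD = V_S − V_D = 4.84 − 3.98 = 0.86 V.
k_p = μ_pC_ox · (W/L) = 2.544 mA/V².
V_ov = V_SG − |V_th| = 3.25 − 1.45 = 1.8 V.
Since V_SD = 0.86 V < V_ov = 1.8 V, the device is in the triode region.
I_D = k_p [V_ov · V_SD − ½ V_SD²] = 2.544 × [1.8 × 0.86 − 0.5 × 0.86²] = 3 mA.

Triode; I_D = 3.00 mA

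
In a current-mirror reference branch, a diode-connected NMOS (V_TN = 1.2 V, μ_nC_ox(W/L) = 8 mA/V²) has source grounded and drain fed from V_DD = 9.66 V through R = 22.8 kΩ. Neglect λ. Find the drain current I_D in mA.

I_D = 0.358 mA

With gate tied to drain, V_GS = V_DS ≥ V_GS − V_TN, so the device is in saturation.
KCL at the drain: ½ k_n (V_GS − V_TN)² = (V_DD − V_GS)/R.
Let x = V_GS − 1.2. Then 91.2 x² + x − 8.46 = 0, giving x = 0.299 V (positive root), so V_GS = 1.5 V.
I_D = (V_DD − V_GS)/R = (9.66 − 1.5) / 22.8 = 0.358 mA.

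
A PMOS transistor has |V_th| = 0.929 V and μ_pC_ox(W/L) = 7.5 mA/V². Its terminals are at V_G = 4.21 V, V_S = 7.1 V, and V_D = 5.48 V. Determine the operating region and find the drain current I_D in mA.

Triode; I_D = 14.0 mA

V_SG = V_S − V_G = 7.1 − 4.21 = 2.89 V; V_SD = V_S − V_D = 7.1 − 5.48 = 1.62 V.
V_ov = V_SG − |V_th| = 2.89 − 0.929 = 1.96 V.
Since V_SD = 1.62 V < V_ov = 1.96 V, the device is in the triode region.
I_D = k_p [V_ov · V_SD − ½ V_SD²] = 7.5 × [1.96 × 1.62 − 0.5 × 1.62²] = 14 mA.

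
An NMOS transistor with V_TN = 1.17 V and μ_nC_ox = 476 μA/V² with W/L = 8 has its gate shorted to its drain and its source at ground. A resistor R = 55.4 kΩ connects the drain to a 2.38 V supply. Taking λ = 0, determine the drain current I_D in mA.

With gate tied to drain, V_GS = V_DS ≥ V_GS − V_TN, so the device is in saturation.
k_n = μ_nC_ox · (W/L) = 3.808 mA/V².
KCL at the drain: ½ k_n (V_GS − V_TN)² = (V_DD − V_GS)/R.
Let x = V_GS − 1.17. Then 105 x² + x − 1.21 = 0, giving x = 0.102 V (positive root), so V_GS = 1.27 V.
I_D = (V_DD − V_GS)/R = (2.38 − 1.27) / 55.4 = 0.02 mA.

I_D = 0.0200 mA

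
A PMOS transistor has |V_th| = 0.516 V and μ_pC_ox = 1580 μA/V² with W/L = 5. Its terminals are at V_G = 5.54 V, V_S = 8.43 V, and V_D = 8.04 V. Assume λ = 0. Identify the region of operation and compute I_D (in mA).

Triode; I_D = 6.71 mA

V_SG = V_S − V_G = 8.43 − 5.54 = 2.89 V; V_SD = V_S − V_D = 8.43 − 8.04 = 0.39 V.
k_p = μ_pC_ox · (W/L) = 7.9 mA/V².
V_ov = V_SG − |V_th| = 2.89 − 0.516 = 2.37 V.
Since V_SD = 0.39 V < V_ov = 2.37 V, the device is in the triode region.
I_D = k_p [V_ov · V_SD − ½ V_SD²] = 7.9 × [2.37 × 0.39 − 0.5 × 0.39²] = 6.71 mA.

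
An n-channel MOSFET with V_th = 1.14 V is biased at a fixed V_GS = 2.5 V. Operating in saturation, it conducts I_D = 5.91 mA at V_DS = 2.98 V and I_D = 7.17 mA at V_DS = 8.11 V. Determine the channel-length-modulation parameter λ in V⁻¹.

λ = 0.0474 V⁻¹

With V_GS fixed, I_D ∝ (1 + λ V_DS) in saturation, so I_D2/I_D1 = (1 + λ V_DS2)/(1 + λ V_DS1).
7.17/5.91 = 1.213 = (1 + 8.11 λ)/(1 + 2.98 λ).
Solving: λ (I_D1 V_DS2 − I_D2 V_DS1) = I_D2 − I_D1, so λ = (7.17 − 5.91) / (5.91 × 8.11 − 7.17 × 2.98) = 1.26 / 26.6 = 0.0474 V⁻¹.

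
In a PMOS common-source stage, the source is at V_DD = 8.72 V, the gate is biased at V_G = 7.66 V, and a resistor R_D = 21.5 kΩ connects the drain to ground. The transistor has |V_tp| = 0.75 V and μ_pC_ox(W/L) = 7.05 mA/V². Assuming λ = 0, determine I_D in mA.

V_SG = V_DD − V_G = 8.72 − 7.66 = 1.06 V, so V_ov = 1.06 − 0.75 = 0.31 V.
Assume saturation: I_D = ½ k_p V_ov² = 0.5 × 7.05 × 0.31² = 0.339 mA, giving V_SD = V_DD − I_D R_D = 8.72 − 0.339 × 21.5 = 1.44 V.
V_SD = 1.44 V ≥ V_ov = 0.31 V, confirming saturation.

I_D = 0.339 mA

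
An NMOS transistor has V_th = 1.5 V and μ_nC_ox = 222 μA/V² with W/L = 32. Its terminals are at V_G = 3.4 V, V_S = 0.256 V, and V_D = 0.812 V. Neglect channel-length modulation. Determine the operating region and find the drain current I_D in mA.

Triode; I_D = 5.40 mA

V_GS = V_G − V_S = 3.4 − 0.256 = 3.14 V; V_DS = V_D − V_S = 0.812 − 0.256 = 0.556 V.
k_n = μ_nC_ox · (W/L) = 7.104 mA/V².
V_ov = V_GS − V_th = 3.14 − 1.5 = 1.64 V.
Since V_DS = 0.556 V < V_ov = 1.64 V, the device is in the triode region.
I_D = k_n [V_ov · V_DS − ½ V_DS²] = 7.104 × [1.64 × 0.556 − 0.5 × 0.556²] = 5.4 mA.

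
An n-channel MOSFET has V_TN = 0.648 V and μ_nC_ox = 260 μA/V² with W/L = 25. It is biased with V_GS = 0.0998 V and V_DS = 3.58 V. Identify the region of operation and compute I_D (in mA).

V_GS = 0.0998 V < V_TN = 0.648 V, so the transistor is in cutoff.

Cutoff; I_D = 0 mA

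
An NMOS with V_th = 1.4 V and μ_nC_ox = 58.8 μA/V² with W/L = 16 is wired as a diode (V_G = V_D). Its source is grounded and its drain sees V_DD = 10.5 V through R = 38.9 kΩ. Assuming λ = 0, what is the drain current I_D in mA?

With gate tied to drain, V_GS = V_DS ≥ V_GS − V_th, so the device is in saturation.
k_n = μ_nC_ox · (W/L) = 0.9408 mA/V².
KCL at the drain: ½ k_n (V_GS − V_th)² = (V_DD − V_GS)/R.
Let x = V_GS − 1.4. Then 18.3 x² + x − 9.1 = 0, giving x = 0.678 V (positive root), so V_GS = 2.08 V.
I_D = (V_DD − V_GS)/R = (10.5 − 2.08) / 38.9 = 0.216 mA.

I_D = 0.216 mA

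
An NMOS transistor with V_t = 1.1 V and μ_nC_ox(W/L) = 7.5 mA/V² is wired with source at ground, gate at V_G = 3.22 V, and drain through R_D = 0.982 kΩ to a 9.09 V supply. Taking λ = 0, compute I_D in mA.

V_GS = V_G = 3.22 V, so V_ov = 3.22 − 1.1 = 2.12 V.
Assume saturation: I_D = ½ k_n V_ov² = 0.5 × 7.5 × 2.12² = 16.9 mA, giving V_DS = V_DD − I_D R_D = 9.09 − 16.9 × 0.982 = -7.46 V.
But -7.46 V < V_ov = 2.12 V, so the device is actually in triode.
In triode I_D = k_n[V_ov V_DS − ½ V_DS²] and I_D = (V_DD − V_DS)/R_D. Equating: 3.68 V_DS² − 16.61 V_DS + 9.09 = 0, giving V_DS = 0.637 V (the root below V_ov).
I_D = (9.09 − 0.637) / 0.982 = 8.61 mA.

I_D = 8.61 mA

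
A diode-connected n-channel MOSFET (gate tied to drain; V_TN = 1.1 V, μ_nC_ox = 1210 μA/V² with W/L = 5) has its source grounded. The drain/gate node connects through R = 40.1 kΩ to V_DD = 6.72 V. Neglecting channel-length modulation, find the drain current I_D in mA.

With gate tied to drain, V_GS = V_DS ≥ V_GS − V_TN, so the device is in saturation.
k_n = μ_nC_ox · (W/L) = 6.05 mA/V².
KCL at the drain: ½ k_n (V_GS − V_TN)² = (V_DD − V_GS)/R.
Let x = V_GS − 1.1. Then 121 x² + x − 5.62 = 0, giving x = 0.211 V (positive root), so V_GS = 1.31 V.
I_D = (V_DD − V_GS)/R = (6.72 − 1.31) / 40.1 = 0.135 mA.

I_D = 0.135 mA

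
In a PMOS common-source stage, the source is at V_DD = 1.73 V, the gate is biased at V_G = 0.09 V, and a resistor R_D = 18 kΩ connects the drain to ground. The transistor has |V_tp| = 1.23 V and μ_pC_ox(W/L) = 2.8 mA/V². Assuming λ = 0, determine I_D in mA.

I_D = 0.0912 mA

V_SG = V_DD − V_G = 1.73 − 0.09 = 1.64 V, so V_ov = 1.64 − 1.23 = 0.41 V.
Assume saturation: I_D = ½ k_p V_ov² = 0.5 × 2.8 × 0.41² = 0.235 mA, giving V_SD = V_DD − I_D R_D = 1.73 − 0.235 × 18 = -2.51 V.
But -2.51 V < V_ov = 0.41 V, so the device is actually in triode.
In triode I_D = k_p[V_ov V_SD − ½ V_SD²] and I_D = (V_DD − V_SD)/R_D. Equating: 25.2 V_SD² − 21.66 V_SD + 1.73 = 0, giving V_SD = 0.0891 V (the root below V_ov).
I_D = (1.73 − 0.0891) / 18 = 0.0912 mA.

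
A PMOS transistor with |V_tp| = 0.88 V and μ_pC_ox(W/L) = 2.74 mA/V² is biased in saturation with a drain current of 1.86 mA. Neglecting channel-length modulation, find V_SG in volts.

V_SG = 2.05 V

In saturation I_D = ½ k_p (V_SG − |V_tp|)², so V_SG − |V_tp| = √(2 I_D / k_p) = √(2 × 1.86 / 2.74) = 1.17 V.
V_SG = 0.88 + 1.17 = 2.05 V.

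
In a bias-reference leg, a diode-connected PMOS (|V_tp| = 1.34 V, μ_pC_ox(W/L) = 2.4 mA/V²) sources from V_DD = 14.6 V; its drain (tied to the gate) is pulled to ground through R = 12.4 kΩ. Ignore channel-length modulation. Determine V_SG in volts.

With gate tied to drain, V_SG = V_SD ≥ V_SG − |V_tp|, so the device is in saturation.
KCL at the drain: ½ k_p (V_SG − |V_tp|)² = (V_DD − V_SG)/R.
Let x = V_SG − 1.34. Then 14.9 x² + x − 13.26 = 0, giving x = 0.911 V (positive root), so V_SG = 2.25 V.
I_D = (V_DD − V_SG)/R = (14.6 − 2.25) / 12.4 = 0.996 mA.

V_SG = 2.25 V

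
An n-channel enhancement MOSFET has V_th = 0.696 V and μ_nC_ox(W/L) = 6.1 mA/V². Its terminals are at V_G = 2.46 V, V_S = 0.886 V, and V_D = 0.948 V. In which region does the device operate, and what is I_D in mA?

Triode; I_D = 0.320 mA

V_GS = V_G − V_S = 2.46 − 0.886 = 1.57 V; V_DS = V_D − V_S = 0.948 − 0.886 = 0.062 V.
V_ov = V_GS − V_th = 1.57 − 0.696 = 0.878 V.
Since V_DS = 0.062 V < V_ov = 0.878 V, the device is in the triode region.
I_D = k_n [V_ov · V_DS − ½ V_DS²] = 6.1 × [0.878 × 0.062 − 0.5 × 0.062²] = 0.32 mA.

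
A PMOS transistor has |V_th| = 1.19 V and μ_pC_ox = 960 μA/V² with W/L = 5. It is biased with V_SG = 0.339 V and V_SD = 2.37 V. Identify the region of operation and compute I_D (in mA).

V_SG = 0.339 V < |V_th| = 1.19 V, so the transistor is in cutoff.

Cutoff; I_D = 0 mA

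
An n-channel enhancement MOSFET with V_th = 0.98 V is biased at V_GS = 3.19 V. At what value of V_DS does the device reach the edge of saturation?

V_DS,sat = 2.21 V

The boundary between triode and saturation is V_DS = V_GS − V_th = V_ov.
V_ov = 3.19 − 0.98 = 2.21 V.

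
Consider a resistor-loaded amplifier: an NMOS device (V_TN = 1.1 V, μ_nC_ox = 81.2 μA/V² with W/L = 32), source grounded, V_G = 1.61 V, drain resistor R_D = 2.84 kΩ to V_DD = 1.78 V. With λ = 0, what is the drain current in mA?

V_GS = V_G = 1.61 V, so V_ov = 1.61 − 1.1 = 0.51 V.
k_n = μ_nC_ox · (W/L) = 2.598 mA/V².
Assume saturation: I_D = ½ k_n V_ov² = 0.5 × 2.598 × 0.51² = 0.338 mA, giving V_DS = V_DD − I_D R_D = 1.78 − 0.338 × 2.84 = 0.82 V.
V_DS = 0.82 V ≥ V_ov = 0.51 V, confirming saturation.

I_D = 0.338 mA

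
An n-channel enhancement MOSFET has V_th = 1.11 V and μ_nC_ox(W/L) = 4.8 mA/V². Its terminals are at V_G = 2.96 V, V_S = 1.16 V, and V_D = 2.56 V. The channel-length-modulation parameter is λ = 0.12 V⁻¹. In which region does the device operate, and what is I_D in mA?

Saturation; I_D = 1.33 mA

V_GS = V_G − V_S = 2.96 − 1.16 = 1.8 V; V_DS = V_D − V_S = 2.56 − 1.16 = 1.4 V.
V_ov = V_GS − V_th = 1.8 − 1.11 = 0.69 V.
Since V_DS = 1.4 V ≥ V_ov = 0.69 V, the device is in saturation.
I_D = ½ k_n V_ov² (1 + λ V_DS) = 0.5 × 4.8 × 0.69² × (1 + 0.12 × 1.4) = 1.33 mA.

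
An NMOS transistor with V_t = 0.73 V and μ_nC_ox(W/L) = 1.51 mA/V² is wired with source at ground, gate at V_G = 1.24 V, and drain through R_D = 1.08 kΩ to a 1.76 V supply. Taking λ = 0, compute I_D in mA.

V_GS = V_G = 1.24 V, so V_ov = 1.24 − 0.73 = 0.51 V.
Assume saturation: I_D = ½ k_n V_ov² = 0.5 × 1.51 × 0.51² = 0.196 mA, giving V_DS = V_DD − I_D R_D = 1.76 − 0.196 × 1.08 = 1.55 V.
V_DS = 1.55 V ≥ V_ov = 0.51 V, confirming saturation.

I_D = 0.196 mA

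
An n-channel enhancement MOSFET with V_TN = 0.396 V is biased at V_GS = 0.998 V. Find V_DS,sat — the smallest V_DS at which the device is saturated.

V_DS,sat = 0.602 V

The boundary between triode and saturation is V_DS = V_GS − V_TN = V_ov.
V_ov = 0.998 − 0.396 = 0.602 V.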